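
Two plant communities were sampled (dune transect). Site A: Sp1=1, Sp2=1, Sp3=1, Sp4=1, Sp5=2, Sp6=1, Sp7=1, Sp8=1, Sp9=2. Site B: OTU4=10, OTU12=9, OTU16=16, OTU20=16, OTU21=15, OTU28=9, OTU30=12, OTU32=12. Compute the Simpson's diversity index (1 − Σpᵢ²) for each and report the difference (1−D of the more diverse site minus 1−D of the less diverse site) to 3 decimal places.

0.007

Site A: N=11, proportions 0.090909, 0.090909, 0.090909, 0.090909, 0.181818, 0.090909, 0.090909, 0.090909, 0.181818, giving 1−D = 0.876033 (working shown to 6 dp, full precision carried).
Site B: N=99, proportions 0.10101, 0.090909, 0.161616, 0.161616, 0.151515, 0.090909, 0.121212, 0.121212, giving 1−D = 0.868687.
Difference = |0.876033 − 0.868687| = 0.007346, i.e. 0.007 to 3 decimal places.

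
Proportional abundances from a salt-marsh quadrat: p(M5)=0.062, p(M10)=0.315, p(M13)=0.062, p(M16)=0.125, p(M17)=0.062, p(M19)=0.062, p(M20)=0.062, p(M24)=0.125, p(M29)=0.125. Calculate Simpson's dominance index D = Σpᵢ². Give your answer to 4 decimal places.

D = 0.062² + 0.315² + 0.062² + 0.125² + 0.062² + 0.062² + 0.062² + 0.125² + 0.125² = 0.003844 + 0.099225 + 0.003844 + 0.015625 + 0.003844 + 0.003844 + 0.003844 + 0.015625 + 0.015625 = 0.165320 (working shown to 6 dp, full precision carried).
To 4 decimal places, D = 0.1653.

0.1653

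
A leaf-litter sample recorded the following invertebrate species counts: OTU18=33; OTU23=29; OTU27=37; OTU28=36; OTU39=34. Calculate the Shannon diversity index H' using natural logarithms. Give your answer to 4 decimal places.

1.6060

Total N = 33+29+37+36+34 = 169, so the proportions are 0.195266, 0.171598, 0.218935, 0.213018, 0.201183 (working shown to 6 dp, full precision carried).
Each pᵢ ln pᵢ term: 0.195266×(-1.633391)=-0.318946, 0.171598×(-1.762603)=-0.302458, 0.218935×(-1.518981)=-0.332558, 0.213018×(-1.546380)=-0.329406, 0.201183×(-1.603538)=-0.322605.
Sum = -1.605974, so H' = 1.6060.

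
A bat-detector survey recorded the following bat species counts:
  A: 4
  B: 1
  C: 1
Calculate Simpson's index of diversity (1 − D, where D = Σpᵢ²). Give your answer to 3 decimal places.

0.500

Total N = 4+1+1 = 6, so the proportions are 0.66667, 0.16667, 0.16667 (working shown to 5 dp, full precision carried).
D = 0.66667² + 0.16667² + 0.16667² = 0.44444 + 0.02778 + 0.02778 = 0.50000.
So 1 − D = 0.50000, i.e. 0.500 to 3 decimal places.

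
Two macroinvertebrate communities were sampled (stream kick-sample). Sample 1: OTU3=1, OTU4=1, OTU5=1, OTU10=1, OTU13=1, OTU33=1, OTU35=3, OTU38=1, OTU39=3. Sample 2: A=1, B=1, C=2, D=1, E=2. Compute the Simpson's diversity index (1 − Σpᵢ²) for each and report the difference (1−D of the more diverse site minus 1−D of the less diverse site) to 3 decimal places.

0.077

Sample 1: N=13, proportions 0.07692, 0.07692, 0.07692, 0.07692, 0.07692, 0.07692, 0.23077, 0.07692, 0.23077, giving 1−D = 0.85207 (working shown to 5 dp, full precision carried).
Sample 2: N=7, proportions 0.14286, 0.14286, 0.28571, 0.14286, 0.28571, giving 1−D = 0.77551.
Difference = |0.85207 − 0.77551| = 0.07656, i.e. 0.077 to 3 decimal places.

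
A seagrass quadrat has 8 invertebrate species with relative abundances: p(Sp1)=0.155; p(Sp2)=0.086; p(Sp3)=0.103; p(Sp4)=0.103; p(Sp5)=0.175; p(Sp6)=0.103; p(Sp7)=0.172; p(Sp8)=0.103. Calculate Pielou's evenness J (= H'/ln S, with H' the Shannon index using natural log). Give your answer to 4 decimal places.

0.9831

H' = −Σ pᵢ ln pᵢ = −((-0.288971) + (-0.210993) + (-0.234122) + (-0.234122) + (-0.305020) + (-0.234122) + (-0.302765) + (-0.234122)) = 2.044236 (working shown to 6 dp, full precision carried).
With S = 8 species, ln S = 2.079442, so J = 2.044236/2.079442 = 0.983070, i.e. 0.9831 to 4 decimal places.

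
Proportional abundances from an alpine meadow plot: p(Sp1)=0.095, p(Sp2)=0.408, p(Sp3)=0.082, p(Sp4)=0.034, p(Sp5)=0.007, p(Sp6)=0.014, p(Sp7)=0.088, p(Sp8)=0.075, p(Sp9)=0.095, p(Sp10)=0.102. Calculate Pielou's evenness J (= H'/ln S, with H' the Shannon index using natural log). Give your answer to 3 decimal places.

0.811

H' = −Σ pᵢ ln pᵢ = −((-0.223618) + (-0.365767) + (-0.205085) + (-0.114967) + (-0.034733) + (-0.059762) + (-0.213877) + (-0.194270) + (-0.223618) + (-0.232844)) = 1.868542 (working shown to 6 dp, full precision carried).
With S = 10 species, ln S = 2.302585, so J = 1.868542/2.302585 = 0.811497, i.e. 0.811 to 3 decimal places.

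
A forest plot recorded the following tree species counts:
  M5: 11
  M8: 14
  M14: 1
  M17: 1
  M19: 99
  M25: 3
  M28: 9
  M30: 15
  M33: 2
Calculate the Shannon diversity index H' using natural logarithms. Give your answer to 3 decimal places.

Total N = 11+14+1+1+99+3+9+15+2 = 155, so the proportions are 0.07097, 0.09032, 0.00645, 0.00645, 0.63871, 0.01935, 0.05806, 0.09677, 0.0129 (working shown to 5 dp, full precision carried).
Each pᵢ ln pᵢ term: 0.07097×(-2.64553)=-0.18775, 0.09032×(-2.40437)=-0.21717, 0.00645×(-5.04343)=-0.03254, 0.00645×(-5.04343)=-0.03254, 0.63871×(-0.44831)=-0.28634, 0.01935×(-3.94481)=-0.07635, 0.05806×(-2.84620)=-0.16526, 0.09677×(-2.33537)=-0.22600, 0.0129×(-4.35028)=-0.05613.
Sum = -1.28008, so H' = 1.280.

1.280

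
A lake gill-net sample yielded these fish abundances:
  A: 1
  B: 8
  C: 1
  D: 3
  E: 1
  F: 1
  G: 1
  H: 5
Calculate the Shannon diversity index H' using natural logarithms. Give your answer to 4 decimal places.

Total N = 1+8+1+3+1+1+1+5 = 21, so the proportions are 0.047619, 0.380952, 0.047619, 0.142857, 0.047619, 0.047619, 0.047619, 0.238095 (working shown to 6 dp, full precision carried).
Each pᵢ ln pᵢ term: 0.047619×(-3.044522)=-0.144977, 0.380952×(-0.965081)=-0.367650, 0.047619×(-3.044522)=-0.144977, 0.142857×(-1.945910)=-0.277987, 0.047619×(-3.044522)=-0.144977, 0.047619×(-3.044522)=-0.144977, 0.047619×(-3.044522)=-0.144977, 0.238095×(-1.435085)=-0.341687.
Sum = -1.712210, so H' = 1.7122.

1.7122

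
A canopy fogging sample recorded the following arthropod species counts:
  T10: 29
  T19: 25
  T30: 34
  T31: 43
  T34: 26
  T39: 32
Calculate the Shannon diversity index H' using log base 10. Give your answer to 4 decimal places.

Total N = 29+25+34+43+26+32 = 189, so the proportions are 0.153439, 0.132275, 0.179894, 0.227513, 0.137566, 0.169312 (working shown to 6 dp, full precision carried).
Each pᵢ log₁₀ pᵢ term: 0.153439×(-0.814064)=-0.124909, 0.132275×(-0.878522)=-0.116207, 0.179894×(-0.744983)=-0.134018, 0.227513×(-0.642993)=-0.146289, 0.137566×(-0.861488)=-0.118512, 0.169312×(-0.771312)=-0.130592.
Sum = -0.770528, so H' = 0.7705.

0.7705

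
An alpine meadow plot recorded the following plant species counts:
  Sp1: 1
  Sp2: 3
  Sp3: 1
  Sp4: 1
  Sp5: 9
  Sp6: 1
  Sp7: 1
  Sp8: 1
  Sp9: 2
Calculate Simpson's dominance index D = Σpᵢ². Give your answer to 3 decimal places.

Total N = 1+3+1+1+9+1+1+1+2 = 20, so the proportions are 0.05, 0.15, 0.05, 0.05, 0.45, 0.05, 0.05, 0.05, 0.1 (working shown to 5 dp, full precision carried).
D = 0.05² + 0.15² + 0.05² + 0.05² + 0.45² + 0.05² + 0.05² + 0.05² + 0.1² = 0.00250 + 0.02250 + 0.00250 + 0.00250 + 0.20250 + 0.00250 + 0.00250 + 0.00250 + 0.01000 = 0.25000.
To 3 decimal places, D = 0.250.

0.250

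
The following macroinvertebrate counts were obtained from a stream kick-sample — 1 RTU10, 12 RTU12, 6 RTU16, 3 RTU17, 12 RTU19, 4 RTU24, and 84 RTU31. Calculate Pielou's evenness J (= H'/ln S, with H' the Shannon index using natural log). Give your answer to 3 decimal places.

Total N = 1+12+6+3+12+4+84 = 122, so the proportions are 0.0082, 0.09836, 0.04918, 0.02459, 0.09836, 0.03279, 0.68852 (working shown to 5 dp, full precision carried).
H' = −Σ pᵢ ln pᵢ = −((-0.03938) + (-0.22811) + (-0.14814) + (-0.09112) + (-0.22811) + (-0.11206) + (-0.25696)) = 1.10387.
With S = 7 species, ln S = 1.94591, so J = 1.10387/1.94591 = 0.56728, i.e. 0.567 to 3 decimal places.

0.567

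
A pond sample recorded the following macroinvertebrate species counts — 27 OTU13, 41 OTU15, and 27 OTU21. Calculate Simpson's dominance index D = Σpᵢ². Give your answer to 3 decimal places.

Total N = 27+41+27 = 95, so the proportions are 0.28421, 0.43158, 0.28421 (working shown to 5 dp, full precision carried).
D = 0.28421² + 0.43158² + 0.28421² = 0.08078 + 0.18626 + 0.08078 = 0.34781.
To 3 decimal places, D = 0.348.

0.348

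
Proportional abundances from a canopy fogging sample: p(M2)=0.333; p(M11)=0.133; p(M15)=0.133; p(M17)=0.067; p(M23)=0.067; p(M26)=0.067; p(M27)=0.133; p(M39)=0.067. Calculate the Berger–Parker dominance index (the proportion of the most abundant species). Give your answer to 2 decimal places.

0.33

The largest proportion is 0.333, i.e. d = 0.33 to 2 decimal places.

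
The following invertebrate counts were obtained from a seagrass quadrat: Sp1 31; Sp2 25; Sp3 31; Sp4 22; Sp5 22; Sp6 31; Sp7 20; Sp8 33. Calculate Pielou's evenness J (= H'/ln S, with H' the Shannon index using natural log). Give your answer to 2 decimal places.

0.99

Total N = 31+25+31+22+22+31+20+33 = 215, so the proportions are 0.1442, 0.1163, 0.1442, 0.1023, 0.1023, 0.1442, 0.093, 0.1535 (working shown to 4 dp, full precision carried).
H' = −Σ pᵢ ln pᵢ = −((-0.2792) + (-0.2502) + (-0.2792) + (-0.2333) + (-0.2333) + (-0.2792) + (-0.2209) + (-0.2877)) = 2.0630.
With S = 8 species, ln S = 2.0794, so J = 2.0630/2.0794 = 0.9921, i.e. 0.99 to 2 decimal places.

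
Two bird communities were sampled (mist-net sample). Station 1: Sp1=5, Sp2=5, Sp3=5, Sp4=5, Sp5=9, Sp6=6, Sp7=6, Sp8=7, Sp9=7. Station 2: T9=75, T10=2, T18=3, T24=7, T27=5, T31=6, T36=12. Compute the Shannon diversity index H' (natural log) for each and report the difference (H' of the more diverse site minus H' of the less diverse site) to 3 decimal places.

Station 1: N=55, proportions 0.0909091, 0.0909091, 0.0909091, 0.0909091, 0.1636364, 0.1090909, 0.1090909, 0.1272727, 0.1272727, giving H' = 2.1762853 (working shown to 7 dp, full precision carried).
Station 2: N=110, proportions 0.6818182, 0.0181818, 0.0272727, 0.0636364, 0.0454545, 0.0545455, 0.1090909, giving H' = 1.1483737.
Difference = |2.1762853 − 1.1483737| = 1.0279116, i.e. 1.028 to 3 decimal places.

1.028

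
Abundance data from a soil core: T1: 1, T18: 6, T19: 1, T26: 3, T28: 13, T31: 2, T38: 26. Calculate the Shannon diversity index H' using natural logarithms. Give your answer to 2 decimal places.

1.38

Total N = 1+6+1+3+13+2+26 = 52, so the proportions are 0.0192, 0.1154, 0.0192, 0.0577, 0.25, 0.0385, 0.5 (working shown to 4 dp, full precision carried).
Each pᵢ ln pᵢ term: 0.0192×(-3.9512)=-0.0760, 0.1154×(-2.1595)=-0.2492, 0.0192×(-3.9512)=-0.0760, 0.0577×(-2.8526)=-0.1646, 0.25×(-1.3863)=-0.3466, 0.0385×(-3.2581)=-0.1253, 0.5×(-0.6931)=-0.3466.
Sum = -1.3842, so H' = 1.38.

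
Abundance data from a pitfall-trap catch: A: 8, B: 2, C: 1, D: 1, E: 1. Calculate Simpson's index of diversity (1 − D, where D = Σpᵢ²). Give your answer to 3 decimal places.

Total N = 8+2+1+1+1 = 13, so the proportions are 0.61538, 0.15385, 0.07692, 0.07692, 0.07692 (working shown to 5 dp, full precision carried).
D = 0.61538² + 0.15385² + 0.07692² + 0.07692² + 0.07692² = 0.37870 + 0.02367 + 0.00592 + 0.00592 + 0.00592 = 0.42012.
So 1 − D = 0.57988, i.e. 0.580 to 3 decimal places.

0.580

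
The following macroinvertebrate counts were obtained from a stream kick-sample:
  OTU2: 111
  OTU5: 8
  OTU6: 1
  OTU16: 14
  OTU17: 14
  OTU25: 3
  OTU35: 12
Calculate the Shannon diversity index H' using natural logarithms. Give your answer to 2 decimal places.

1.13

Total N = 111+8+1+14+14+3+12 = 163, so the proportions are 0.681, 0.0491, 0.0061, 0.0859, 0.0859, 0.0184, 0.0736 (working shown to 4 dp, full precision carried).
Each pᵢ ln pᵢ term: 0.681×(-0.3842)=-0.2616, 0.0491×(-3.0143)=-0.1479, 0.0061×(-5.0938)=-0.0313, 0.0859×(-2.4547)=-0.2108, 0.0859×(-2.4547)=-0.2108, 0.0184×(-3.9951)=-0.0735, 0.0736×(-2.6088)=-0.1921.
Sum = -1.1281, so H' = 1.13.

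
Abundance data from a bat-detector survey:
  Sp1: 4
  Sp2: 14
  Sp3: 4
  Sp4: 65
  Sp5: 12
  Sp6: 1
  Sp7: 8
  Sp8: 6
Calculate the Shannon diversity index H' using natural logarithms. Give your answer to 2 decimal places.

1.43

Total N = 4+14+4+65+12+1+8+6 = 114, so the proportions are 0.0351, 0.1228, 0.0351, 0.5702, 0.1053, 0.0088, 0.0702, 0.0526 (working shown to 4 dp, full precision carried).
Each pᵢ ln pᵢ term: 0.0351×(-3.3499)=-0.1175, 0.1228×(-2.0971)=-0.2575, 0.0351×(-3.3499)=-0.1175, 0.5702×(-0.5618)=-0.3203, 0.1053×(-2.2513)=-0.2370, 0.0088×(-4.7362)=-0.0415, 0.0702×(-2.6568)=-0.1864, 0.0526×(-2.9444)=-0.1550.
Sum = -1.4329, so H' = 1.43.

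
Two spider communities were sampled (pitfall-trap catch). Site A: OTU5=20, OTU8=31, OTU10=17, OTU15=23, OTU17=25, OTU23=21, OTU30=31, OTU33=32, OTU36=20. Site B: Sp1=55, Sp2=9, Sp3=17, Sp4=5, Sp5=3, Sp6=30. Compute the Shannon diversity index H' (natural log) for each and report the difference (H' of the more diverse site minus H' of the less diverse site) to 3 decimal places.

Site A: N=220, proportions 0.09091, 0.14091, 0.07727, 0.10455, 0.11364, 0.09545, 0.14091, 0.14545, 0.09091, giving H' = 2.17396 (working shown to 5 dp, full precision carried).
Site B: N=119, proportions 0.46218, 0.07563, 0.14286, 0.04202, 0.02521, 0.2521, giving H' = 1.40331.
Difference = |2.17396 − 1.40331| = 0.77065, i.e. 0.771 to 3 decimal places.

0.771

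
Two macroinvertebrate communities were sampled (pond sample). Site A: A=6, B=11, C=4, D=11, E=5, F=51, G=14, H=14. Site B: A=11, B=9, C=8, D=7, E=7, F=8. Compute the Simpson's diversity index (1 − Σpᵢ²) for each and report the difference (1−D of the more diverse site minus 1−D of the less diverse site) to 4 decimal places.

0.0749

Site A: N=116, proportions 0.051724, 0.094828, 0.034483, 0.094828, 0.043103, 0.439655, 0.12069, 0.12069, giving 1−D = 0.753864 (working shown to 6 dp, full precision carried).
Site B: N=50, proportions 0.22, 0.18, 0.16, 0.14, 0.14, 0.16, giving 1−D = 0.828800.
Difference = |0.753864 − 0.828800| = 0.074936, i.e. 0.0749 to 4 decimal places.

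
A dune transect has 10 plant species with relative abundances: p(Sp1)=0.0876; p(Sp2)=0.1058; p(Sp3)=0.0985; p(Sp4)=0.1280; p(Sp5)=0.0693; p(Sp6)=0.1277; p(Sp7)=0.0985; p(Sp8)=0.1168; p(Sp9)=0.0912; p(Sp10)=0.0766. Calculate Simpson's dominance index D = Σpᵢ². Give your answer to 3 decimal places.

D = 0.0876² + 0.1058² + 0.0985² + 0.128² + 0.0693² + 0.1277² + 0.0985² + 0.1168² + 0.0912² + 0.0766² = 0.00767 + 0.01119 + 0.00970 + 0.01638 + 0.00480 + 0.01631 + 0.00970 + 0.01364 + 0.00832 + 0.00587 = 0.10359 (working shown to 5 dp, full precision carried).
To 3 decimal places, D = 0.104.

0.104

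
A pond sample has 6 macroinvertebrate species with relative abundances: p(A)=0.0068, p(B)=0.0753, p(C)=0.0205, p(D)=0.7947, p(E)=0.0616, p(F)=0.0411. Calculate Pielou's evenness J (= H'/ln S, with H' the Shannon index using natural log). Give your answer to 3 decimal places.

H' = −Σ pᵢ ln pᵢ = −((-0.03394) + (-0.19475) + (-0.07969) + (-0.18261) + (-0.17168) + (-0.13118)) = 0.79385 (working shown to 5 dp, full precision carried).
With S = 6 species, ln S = 1.79176, so J = 0.79385/1.79176 = 0.44306, i.e. 0.443 to 3 decimal places.

0.443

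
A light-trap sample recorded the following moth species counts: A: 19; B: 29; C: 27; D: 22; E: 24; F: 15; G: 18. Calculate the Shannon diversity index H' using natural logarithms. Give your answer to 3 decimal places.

1.923

Total N = 19+29+27+22+24+15+18 = 154, so the proportions are 0.12338, 0.18831, 0.17532, 0.14286, 0.15584, 0.0974, 0.11688 (working shown to 5 dp, full precision carried).
Each pᵢ ln pᵢ term: 0.12338×(-2.09251)=-0.25817, 0.18831×(-1.66966)=-0.31442, 0.17532×(-1.74112)=-0.30526, 0.14286×(-1.94591)=-0.27799, 0.15584×(-1.85890)=-0.28970, 0.0974×(-2.32890)=-0.22684, 0.11688×(-2.14658)=-0.25090.
Sum = -1.92327, so H' = 1.923.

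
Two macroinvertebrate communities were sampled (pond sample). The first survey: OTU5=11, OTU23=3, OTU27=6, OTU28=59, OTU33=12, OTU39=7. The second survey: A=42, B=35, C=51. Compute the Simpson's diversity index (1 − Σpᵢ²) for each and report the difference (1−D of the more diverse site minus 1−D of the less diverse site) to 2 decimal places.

The first survey: N=98, proportions 0.1122, 0.0306, 0.0612, 0.602, 0.1224, 0.0714, giving 1−D = 0.6002 (working shown to 4 dp, full precision carried).
The second survey: N=128, proportions 0.3281, 0.2734, 0.3984, giving 1−D = 0.6588.
Difference = |0.6002 − 0.6588| = 0.0586, i.e. 0.06 to 2 decimal places.

0.06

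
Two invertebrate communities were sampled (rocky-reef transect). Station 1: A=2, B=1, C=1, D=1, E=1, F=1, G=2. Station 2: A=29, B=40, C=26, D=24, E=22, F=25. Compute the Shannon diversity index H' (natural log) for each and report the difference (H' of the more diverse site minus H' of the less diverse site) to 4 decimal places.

0.1185

Station 1: N=9, proportions 0.222222, 0.111111, 0.111111, 0.111111, 0.111111, 0.111111, 0.222222, giving H' = 1.889159 (working shown to 6 dp, full precision carried).
Station 2: N=166, proportions 0.174699, 0.240964, 0.156627, 0.144578, 0.13253, 0.150602, giving H' = 1.770630.
Difference = |1.889159 − 1.770630| = 0.118529, i.e. 0.1185 to 4 decimal places.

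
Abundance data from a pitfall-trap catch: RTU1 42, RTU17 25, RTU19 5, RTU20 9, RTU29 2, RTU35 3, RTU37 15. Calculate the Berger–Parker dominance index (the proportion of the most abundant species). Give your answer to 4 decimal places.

0.4158

Total N = 42+25+5+9+2+3+15 = 101, so the proportions are 0.415842, 0.247525, 0.049505, 0.089109, 0.019802, 0.029703, 0.148515 (working shown to 6 dp, full precision carried).
The largest proportion is 0.415842, i.e. d = 0.4158 to 4 decimal places.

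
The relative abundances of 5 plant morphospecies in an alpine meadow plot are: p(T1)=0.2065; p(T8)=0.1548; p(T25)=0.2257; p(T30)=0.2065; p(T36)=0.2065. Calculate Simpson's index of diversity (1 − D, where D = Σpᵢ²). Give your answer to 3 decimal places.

0.797

D = 0.2065² + 0.1548² + 0.2257² + 0.2065² + 0.2065² = 0.04264 + 0.02396 + 0.05094 + 0.04264 + 0.04264 = 0.20283 (working shown to 5 dp, full precision carried).
So 1 − D = 0.79717, i.e. 0.797 to 3 decimal places.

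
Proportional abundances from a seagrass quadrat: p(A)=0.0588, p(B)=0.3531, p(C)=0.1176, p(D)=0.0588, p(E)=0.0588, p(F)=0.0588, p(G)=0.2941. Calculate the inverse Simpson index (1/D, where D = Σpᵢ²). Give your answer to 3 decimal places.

4.187

D = 0.0588² + 0.3531² + 0.1176² + 0.0588² + 0.0588² + 0.0588² + 0.2941² = 0.0034574 + 0.1246796 + 0.0138298 + 0.0034574 + 0.0034574 + 0.0034574 + 0.0864948 = 0.2388339 (working shown to 7 dp, full precision carried).
So 1/D = 4.18701, i.e. 4.187 to 3 decimal places.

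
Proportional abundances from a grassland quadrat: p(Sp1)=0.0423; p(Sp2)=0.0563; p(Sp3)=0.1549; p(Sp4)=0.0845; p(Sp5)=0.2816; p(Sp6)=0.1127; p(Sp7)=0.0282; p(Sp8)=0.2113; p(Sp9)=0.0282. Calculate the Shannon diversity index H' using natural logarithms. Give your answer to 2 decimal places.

1.93

Each pᵢ ln pᵢ term (working shown to 4 dp, full precision carried): 0.0423×(-3.1630)=-0.1338, 0.0563×(-2.8771)=-0.1620, 0.1549×(-1.8650)=-0.2889, 0.0845×(-2.4710)=-0.2088, 0.2816×(-1.2673)=-0.3569, 0.1127×(-2.1830)=-0.2460, 0.0282×(-3.5684)=-0.1006, 0.2113×(-1.5545)=-0.3285, 0.0282×(-3.5684)=-0.1006.
Sum = -1.9261, so H' = 1.93.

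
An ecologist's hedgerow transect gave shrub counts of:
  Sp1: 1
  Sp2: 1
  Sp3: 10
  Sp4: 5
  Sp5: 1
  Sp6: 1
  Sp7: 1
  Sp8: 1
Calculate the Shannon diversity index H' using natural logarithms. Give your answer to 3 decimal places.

1.565

Total N = 1+1+10+5+1+1+1+1 = 21, so the proportions are 0.04762, 0.04762, 0.47619, 0.2381, 0.04762, 0.04762, 0.04762, 0.04762 (working shown to 5 dp, full precision carried).
Each pᵢ ln pᵢ term: 0.04762×(-3.04452)=-0.14498, 0.04762×(-3.04452)=-0.14498, 0.47619×(-0.74194)=-0.35330, 0.2381×(-1.43508)=-0.34169, 0.04762×(-3.04452)=-0.14498, 0.04762×(-3.04452)=-0.14498, 0.04762×(-3.04452)=-0.14498, 0.04762×(-3.04452)=-0.14498.
Sum = -1.56485, so H' = 1.565.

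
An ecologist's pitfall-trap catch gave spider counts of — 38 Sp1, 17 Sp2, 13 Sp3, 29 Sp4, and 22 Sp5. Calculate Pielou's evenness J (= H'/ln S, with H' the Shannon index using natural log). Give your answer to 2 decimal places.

0.96

Total N = 38+17+13+29+22 = 119, so the proportions are 0.3193, 0.1429, 0.1092, 0.2437, 0.1849 (working shown to 4 dp, full precision carried).
H' = −Σ pᵢ ln pᵢ = −((-0.3645) + (-0.2780) + (-0.2419) + (-0.3441) + (-0.3121)) = 1.5405.
With S = 5 species, ln S = 1.6094, so J = 1.5405/1.6094 = 0.9572, i.e. 0.96 to 2 decimal places.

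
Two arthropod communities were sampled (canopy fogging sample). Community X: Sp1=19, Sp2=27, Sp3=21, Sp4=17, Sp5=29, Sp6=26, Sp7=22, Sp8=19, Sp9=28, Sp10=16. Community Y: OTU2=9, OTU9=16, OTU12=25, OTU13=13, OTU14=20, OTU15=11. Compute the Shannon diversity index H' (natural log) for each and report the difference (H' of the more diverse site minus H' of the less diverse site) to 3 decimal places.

Community X: N=224, proportions 0.084821, 0.120536, 0.09375, 0.075893, 0.129464, 0.116071, 0.098214, 0.084821, 0.125, 0.071429, giving H' = 2.282164 (working shown to 6 dp, full precision carried).
Community Y: N=94, proportions 0.095745, 0.170213, 0.265957, 0.138298, 0.212766, 0.117021, giving H' = 1.732187.
Difference = |2.282164 − 1.732187| = 0.549977, i.e. 0.550 to 3 decimal places.

0.550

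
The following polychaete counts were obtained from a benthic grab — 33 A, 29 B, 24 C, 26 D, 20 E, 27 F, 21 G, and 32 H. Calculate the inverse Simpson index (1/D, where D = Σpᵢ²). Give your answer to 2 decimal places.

Total N = 33+29+24+26+20+27+21+32 = 212, so the proportions are 0.15566, 0.136792, 0.113208, 0.122642, 0.09434, 0.127358, 0.099057, 0.150943 (working shown to 6 dp, full precision carried).
D = 0.15566² + 0.136792² + 0.113208² + 0.122642² + 0.09434² + 0.127358² + 0.099057² + 0.150943² = 0.024230 + 0.018712 + 0.012816 + 0.015041 + 0.008900 + 0.016220 + 0.009812 + 0.022784 = 0.128515.
So 1/D = 7.7812, i.e. 7.78 to 2 decimal places.

7.78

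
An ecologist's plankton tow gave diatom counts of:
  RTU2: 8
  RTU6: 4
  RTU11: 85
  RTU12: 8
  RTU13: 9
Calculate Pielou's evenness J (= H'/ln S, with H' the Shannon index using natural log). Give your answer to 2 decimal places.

0.57

Total N = 8+4+85+8+9 = 114, so the proportions are 0.0702, 0.0351, 0.7456, 0.0702, 0.0789 (working shown to 4 dp, full precision carried).
H' = −Σ pᵢ ln pᵢ = −((-0.1864) + (-0.1175) + (-0.2189) + (-0.1864) + (-0.2004)) = 0.9097.
With S = 5 species, ln S = 1.6094, so J = 0.9097/1.6094 = 0.5653, i.e. 0.57 to 2 decimal places.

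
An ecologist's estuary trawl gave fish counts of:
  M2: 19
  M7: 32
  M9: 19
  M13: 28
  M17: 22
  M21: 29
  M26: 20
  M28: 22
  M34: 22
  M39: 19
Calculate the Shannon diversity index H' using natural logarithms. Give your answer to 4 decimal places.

Total N = 19+32+19+28+22+29+20+22+22+19 = 232, so the proportions are 0.081897, 0.137931, 0.081897, 0.12069, 0.094828, 0.125, 0.086207, 0.094828, 0.094828, 0.081897 (working shown to 6 dp, full precision carried).
Each pᵢ ln pᵢ term: 0.081897×(-2.502298)=-0.204930, 0.137931×(-1.981001)=-0.273242, 0.081897×(-2.502298)=-0.204930, 0.12069×(-2.114533)=-0.255202, 0.094828×(-2.355695)=-0.223385, 0.125×(-2.079442)=-0.259930, 0.086207×(-2.451005)=-0.211294, 0.094828×(-2.355695)=-0.223385, 0.094828×(-2.355695)=-0.223385, 0.081897×(-2.502298)=-0.204930.
Sum = -2.284611, so H' = 2.2846.

2.2846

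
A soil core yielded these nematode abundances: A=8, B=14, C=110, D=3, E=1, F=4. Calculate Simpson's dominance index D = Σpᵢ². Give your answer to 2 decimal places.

0.63

Total N = 8+14+110+3+1+4 = 140, so the proportions are 0.0571, 0.1, 0.7857, 0.0214, 0.0071, 0.0286 (working shown to 4 dp, full precision carried).
D = 0.0571² + 0.1² + 0.7857² + 0.0214² + 0.0071² + 0.0286² = 0.0033 + 0.0100 + 0.6173 + 0.0005 + 0.0001 + 0.0008 = 0.6319.
To 2 decimal places, D = 0.63.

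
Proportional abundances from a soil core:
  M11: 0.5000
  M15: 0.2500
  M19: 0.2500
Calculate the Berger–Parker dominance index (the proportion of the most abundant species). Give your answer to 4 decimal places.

0.5000

The largest proportion is 0.5, i.e. d = 0.5000 to 4 decimal places.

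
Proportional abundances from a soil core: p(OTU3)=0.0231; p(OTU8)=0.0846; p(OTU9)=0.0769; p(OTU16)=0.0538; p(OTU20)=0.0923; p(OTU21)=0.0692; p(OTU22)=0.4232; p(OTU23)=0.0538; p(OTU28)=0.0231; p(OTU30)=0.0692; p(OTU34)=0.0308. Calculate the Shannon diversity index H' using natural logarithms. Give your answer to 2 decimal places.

1.96

Each pᵢ ln pᵢ term (working shown to 4 dp, full precision carried): 0.0231×(-3.7679)=-0.0870, 0.0846×(-2.4698)=-0.2089, 0.0769×(-2.5652)=-0.1973, 0.0538×(-2.9225)=-0.1572, 0.0923×(-2.3827)=-0.2199, 0.0692×(-2.6708)=-0.1848, 0.4232×(-0.8599)=-0.3639, 0.0538×(-2.9225)=-0.1572, 0.0231×(-3.7679)=-0.0870, 0.0692×(-2.6708)=-0.1848, 0.0308×(-3.4802)=-0.1072.
Sum = -1.9554, so H' = 1.96.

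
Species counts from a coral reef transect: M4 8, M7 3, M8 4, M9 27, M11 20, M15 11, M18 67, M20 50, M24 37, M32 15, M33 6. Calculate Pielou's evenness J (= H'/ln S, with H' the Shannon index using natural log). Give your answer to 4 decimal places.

0.8480

Total N = 8+3+4+27+20+11+67+50+37+15+6 = 248, so the proportions are 0.032258, 0.012097, 0.016129, 0.108871, 0.080645, 0.044355, 0.270161, 0.201613, 0.149194, 0.060484, 0.024194 (working shown to 6 dp, full precision carried).
H' = −Σ pᵢ ln pᵢ = −((-0.110774) + (-0.053405) + (-0.066567) + (-0.241431) + (-0.203040) + (-0.138189) + (-0.353570) + (-0.322864) + (-0.283842) + (-0.169680) + (-0.090040)) = 2.033403.
With S = 11 species, ln S = 2.397895, so J = 2.033403/2.397895 = 0.847995, i.e. 0.8480 to 4 decimal places.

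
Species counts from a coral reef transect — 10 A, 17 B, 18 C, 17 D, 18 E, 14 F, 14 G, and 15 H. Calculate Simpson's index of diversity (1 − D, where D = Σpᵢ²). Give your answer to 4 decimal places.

Total N = 10+17+18+17+18+14+14+15 = 123, so the proportions are 0.081301, 0.138211, 0.146341, 0.138211, 0.146341, 0.113821, 0.113821, 0.121951 (working shown to 6 dp, full precision carried).
D = 0.081301² + 0.138211² + 0.146341² + 0.138211² + 0.146341² + 0.113821² + 0.113821² + 0.121951² = 0.006610 + 0.019102 + 0.021416 + 0.019102 + 0.021416 + 0.012955 + 0.012955 + 0.014872 = 0.128429.
So 1 − D = 0.871571, i.e. 0.8716 to 4 decimal places.

0.8716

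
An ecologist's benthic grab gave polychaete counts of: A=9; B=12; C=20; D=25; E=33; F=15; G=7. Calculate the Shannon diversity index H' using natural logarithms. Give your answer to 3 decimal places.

1.824

Total N = 9+12+20+25+33+15+7 = 121, so the proportions are 0.07438, 0.09917, 0.16529, 0.20661, 0.27273, 0.12397, 0.05785 (working shown to 5 dp, full precision carried).
Each pᵢ ln pᵢ term: 0.07438×(-2.59857)=-0.19328, 0.09917×(-2.31088)=-0.22918, 0.16529×(-1.80006)=-0.29753, 0.20661×(-1.57691)=-0.32581, 0.27273×(-1.29928)=-0.35435, 0.12397×(-2.08774)=-0.25881, 0.05785×(-2.84988)=-0.16487.
Sum = -1.82383, so H' = 1.824.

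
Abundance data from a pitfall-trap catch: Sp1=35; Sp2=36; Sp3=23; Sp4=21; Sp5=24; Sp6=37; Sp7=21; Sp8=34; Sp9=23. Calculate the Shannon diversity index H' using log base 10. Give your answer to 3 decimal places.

Total N = 35+36+23+21+24+37+21+34+23 = 254, so the proportions are 0.1378, 0.14173, 0.09055, 0.08268, 0.09449, 0.14567, 0.08268, 0.13386, 0.09055 (working shown to 5 dp, full precision carried).
Each pᵢ log₁₀ pᵢ term: 0.1378×(-0.86077)=-0.11861, 0.14173×(-0.84853)=-0.12026, 0.09055×(-1.04311)=-0.09445, 0.08268×(-1.08261)=-0.08951, 0.09449×(-1.02462)=-0.09681, 0.14567×(-0.83663)=-0.12187, 0.08268×(-1.08261)=-0.08951, 0.13386×(-0.87335)=-0.11691, 0.09055×(-1.04311)=-0.09445.
Sum = -0.94239, so H' = 0.942.

0.942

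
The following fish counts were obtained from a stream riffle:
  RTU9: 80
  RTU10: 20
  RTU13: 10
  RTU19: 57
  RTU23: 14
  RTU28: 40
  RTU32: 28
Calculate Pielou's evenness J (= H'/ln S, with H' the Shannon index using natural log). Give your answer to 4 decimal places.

Total N = 80+20+10+57+14+40+28 = 249, so the proportions are 0.321285, 0.080321, 0.040161, 0.228916, 0.056225, 0.160643, 0.11245 (working shown to 6 dp, full precision carried).
H' = −Σ pᵢ ln pᵢ = −((-0.364796) + (-0.202548) + (-0.129111) + (-0.337514) + (-0.161838) + (-0.293747) + (-0.245731)) = 1.735283.
With S = 7 species, ln S = 1.945910, so J = 1.735283/1.945910 = 0.891759, i.e. 0.8918 to 4 decimal places.

0.8918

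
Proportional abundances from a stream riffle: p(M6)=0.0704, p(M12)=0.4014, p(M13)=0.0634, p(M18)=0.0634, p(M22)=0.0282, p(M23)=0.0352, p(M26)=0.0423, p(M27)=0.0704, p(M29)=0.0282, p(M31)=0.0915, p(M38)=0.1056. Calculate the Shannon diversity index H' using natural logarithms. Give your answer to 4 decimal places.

Each pᵢ ln pᵢ term (working shown to 6 dp, full precision carried): 0.0704×(-2.653562)=-0.186811, 0.4014×(-0.912797)=-0.366397, 0.0634×(-2.758291)=-0.174876, 0.0634×(-2.758291)=-0.174876, 0.0282×(-3.568433)=-0.100630, 0.0352×(-3.346709)=-0.117804, 0.0423×(-3.162968)=-0.133794, 0.0704×(-2.653562)=-0.186811, 0.0282×(-3.568433)=-0.100630, 0.0915×(-2.391416)=-0.218815, 0.1056×(-2.248097)=-0.237399.
Sum = -1.998841, so H' = 1.9988.

1.9988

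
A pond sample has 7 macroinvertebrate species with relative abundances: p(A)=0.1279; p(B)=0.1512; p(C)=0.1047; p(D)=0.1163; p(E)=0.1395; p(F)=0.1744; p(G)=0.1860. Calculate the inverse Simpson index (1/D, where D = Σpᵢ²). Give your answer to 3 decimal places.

D = 0.1279² + 0.1512² + 0.1047² + 0.1163² + 0.1395² + 0.1744² + 0.186² = 0.0163584 + 0.0228614 + 0.0109621 + 0.0135257 + 0.0194603 + 0.0304154 + 0.0345960 = 0.1481792 (working shown to 7 dp, full precision carried).
So 1/D = 6.74858, i.e. 6.749 to 3 decimal places.

6.749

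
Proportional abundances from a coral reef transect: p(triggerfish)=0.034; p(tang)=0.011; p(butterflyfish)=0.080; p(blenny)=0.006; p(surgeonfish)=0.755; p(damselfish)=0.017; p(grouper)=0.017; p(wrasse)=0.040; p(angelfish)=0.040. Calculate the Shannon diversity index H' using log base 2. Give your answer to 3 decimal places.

Each pᵢ log₂ pᵢ term (working shown to 5 dp, full precision carried): 0.034×(-4.87832)=-0.16586, 0.011×(-6.50635)=-0.07157, 0.08×(-3.64386)=-0.29151, 0.006×(-7.38082)=-0.04428, 0.755×(-0.40545)=-0.30612, 0.017×(-5.87832)=-0.09993, 0.017×(-5.87832)=-0.09993, 0.04×(-4.64386)=-0.18575, 0.04×(-4.64386)=-0.18575.
Sum = -1.45071, so H' = 1.451.

1.451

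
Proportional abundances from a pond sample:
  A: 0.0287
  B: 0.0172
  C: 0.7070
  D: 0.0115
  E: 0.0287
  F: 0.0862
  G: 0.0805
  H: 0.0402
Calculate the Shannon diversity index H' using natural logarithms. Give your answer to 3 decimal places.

1.113

Each pᵢ ln pᵢ term (working shown to 5 dp, full precision carried): 0.0287×(-3.55086)=-0.10191, 0.0172×(-4.06285)=-0.06988, 0.707×(-0.34672)=-0.24513, 0.0115×(-4.46541)=-0.05135, 0.0287×(-3.55086)=-0.10191, 0.0862×(-2.45109)=-0.21128, 0.0805×(-2.51950)=-0.20282, 0.0402×(-3.21389)=-0.12920.
Sum = -1.11349, so H' = 1.113.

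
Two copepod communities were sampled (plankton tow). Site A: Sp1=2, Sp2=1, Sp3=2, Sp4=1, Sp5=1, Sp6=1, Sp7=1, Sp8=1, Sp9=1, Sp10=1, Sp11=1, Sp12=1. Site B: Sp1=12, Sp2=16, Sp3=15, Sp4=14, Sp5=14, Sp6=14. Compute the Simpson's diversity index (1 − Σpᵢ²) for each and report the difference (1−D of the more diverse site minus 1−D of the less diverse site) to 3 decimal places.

0.076

Site A: N=14, proportions 0.14286, 0.07143, 0.14286, 0.07143, 0.07143, 0.07143, 0.07143, 0.07143, 0.07143, 0.07143, 0.07143, 0.07143, giving 1−D = 0.90816 (working shown to 5 dp, full precision carried).
Site B: N=85, proportions 0.14118, 0.18824, 0.17647, 0.16471, 0.16471, 0.16471, giving 1−D = 0.83211.
Difference = |0.90816 − 0.83211| = 0.07605, i.e. 0.076 to 3 decimal places.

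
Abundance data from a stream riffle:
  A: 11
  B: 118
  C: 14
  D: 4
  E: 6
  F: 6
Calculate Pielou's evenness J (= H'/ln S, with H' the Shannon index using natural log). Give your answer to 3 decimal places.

0.536

Total N = 11+118+14+4+6+6 = 159, so the proportions are 0.06918, 0.74214, 0.08805, 0.02516, 0.03774, 0.03774 (working shown to 5 dp, full precision carried).
H' = −Σ pᵢ ln pᵢ = −((-0.18479) + (-0.22132) + (-0.21395) + (-0.09264) + (-0.12367) + (-0.12367)) = 0.96003.
With S = 6 species, ln S = 1.79176, so J = 0.96003/1.79176 = 0.53580, i.e. 0.536 to 3 decimal places.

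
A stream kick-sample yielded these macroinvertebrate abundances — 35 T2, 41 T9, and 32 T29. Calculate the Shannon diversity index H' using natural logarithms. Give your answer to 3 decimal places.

Total N = 35+41+32 = 108, so the proportions are 0.32407, 0.37963, 0.2963 (working shown to 5 dp, full precision carried).
Each pᵢ ln pᵢ term: 0.32407×(-1.12678)=-0.36516, 0.37963×(-0.96856)=-0.36769, 0.2963×(-1.21640)=-0.36041.
Sum = -1.09327, so H' = 1.093.

1.093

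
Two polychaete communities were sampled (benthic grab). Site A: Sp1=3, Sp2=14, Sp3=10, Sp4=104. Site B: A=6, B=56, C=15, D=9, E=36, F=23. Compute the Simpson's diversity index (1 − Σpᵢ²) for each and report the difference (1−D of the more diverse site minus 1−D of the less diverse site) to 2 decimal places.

Site A: N=131, proportions 0.0229, 0.1069, 0.0763, 0.7939, giving 1−D = 0.3520 (working shown to 4 dp, full precision carried).
Site B: N=145, proportions 0.0414, 0.3862, 0.1034, 0.0621, 0.2483, 0.1586, giving 1−D = 0.7478.
Difference = |0.3520 − 0.7478| = 0.3958, i.e. 0.40 to 2 decimal places.

0.40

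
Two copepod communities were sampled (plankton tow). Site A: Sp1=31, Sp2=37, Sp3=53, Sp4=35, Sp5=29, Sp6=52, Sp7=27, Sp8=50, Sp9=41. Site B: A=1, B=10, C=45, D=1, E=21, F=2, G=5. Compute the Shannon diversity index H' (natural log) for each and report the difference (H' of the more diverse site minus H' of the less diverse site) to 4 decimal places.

0.8749

Site A: N=355, proportions 0.087324, 0.104225, 0.149296, 0.098592, 0.08169, 0.146479, 0.076056, 0.140845, 0.115493, giving H' = 2.168226 (working shown to 6 dp, full precision carried).
Site B: N=85, proportions 0.011765, 0.117647, 0.529412, 0.011765, 0.247059, 0.023529, 0.058824, giving H' = 1.293309.
Difference = |2.168226 − 1.293309| = 0.874917, i.e. 0.8749 to 4 decimal places.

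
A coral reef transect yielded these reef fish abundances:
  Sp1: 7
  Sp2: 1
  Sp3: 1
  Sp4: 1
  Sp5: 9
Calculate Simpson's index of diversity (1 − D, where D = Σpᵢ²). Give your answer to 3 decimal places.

Total N = 7+1+1+1+9 = 19, so the proportions are 0.36842, 0.05263, 0.05263, 0.05263, 0.47368 (working shown to 5 dp, full precision carried).
D = 0.36842² + 0.05263² + 0.05263² + 0.05263² + 0.47368² = 0.13573 + 0.00277 + 0.00277 + 0.00277 + 0.22438 = 0.36842.
So 1 − D = 0.63158, i.e. 0.632 to 3 decimal places.

0.632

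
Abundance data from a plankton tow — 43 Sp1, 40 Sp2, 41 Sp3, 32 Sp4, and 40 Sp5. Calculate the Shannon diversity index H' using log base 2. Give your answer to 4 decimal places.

2.3150

Total N = 43+40+41+32+40 = 196, so the proportions are 0.219388, 0.204082, 0.209184, 0.163265, 0.204082 (working shown to 6 dp, full precision carried).
Each pᵢ log₂ pᵢ term: 0.219388×(-2.188445)=-0.480118, 0.204082×(-2.292782)=-0.467915, 0.209184×(-2.257158)=-0.472161, 0.163265×(-2.614710)=-0.426891, 0.204082×(-2.292782)=-0.467915.
Sum = -2.314999, so H' = 2.3150.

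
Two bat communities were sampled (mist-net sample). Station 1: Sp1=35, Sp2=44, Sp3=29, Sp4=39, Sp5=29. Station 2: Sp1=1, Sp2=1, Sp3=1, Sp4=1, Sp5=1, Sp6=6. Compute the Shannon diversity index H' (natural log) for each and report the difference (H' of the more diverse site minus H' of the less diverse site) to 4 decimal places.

Station 1: N=176, proportions 0.198864, 0.25, 0.164773, 0.221591, 0.164773, giving H' = 1.595918 (working shown to 6 dp, full precision carried).
Station 2: N=11, proportions 0.090909, 0.090909, 0.090909, 0.090909, 0.090909, 0.545455, giving H' = 1.420572.
Difference = |1.595918 − 1.420572| = 0.175346, i.e. 0.1753 to 4 decimal places.

0.1753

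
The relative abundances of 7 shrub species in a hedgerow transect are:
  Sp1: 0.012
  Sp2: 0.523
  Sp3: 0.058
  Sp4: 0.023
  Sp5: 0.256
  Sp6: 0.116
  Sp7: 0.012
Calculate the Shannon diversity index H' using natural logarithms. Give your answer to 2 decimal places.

1.30

Each pᵢ ln pᵢ term (working shown to 4 dp, full precision carried): 0.012×(-4.4228)=-0.0531, 0.523×(-0.6482)=-0.3390, 0.058×(-2.8473)=-0.1651, 0.023×(-3.7723)=-0.0868, 0.256×(-1.3626)=-0.3488, 0.116×(-2.1542)=-0.2499, 0.012×(-4.4228)=-0.0531.
Sum = -1.2958, so H' = 1.30.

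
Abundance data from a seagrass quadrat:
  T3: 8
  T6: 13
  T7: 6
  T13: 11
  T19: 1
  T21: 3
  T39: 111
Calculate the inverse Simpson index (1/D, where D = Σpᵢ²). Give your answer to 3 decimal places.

Total N = 8+13+6+11+1+3+111 = 153, so the proportions are 0.052288, 0.084967, 0.039216, 0.071895, 0.006536, 0.019608, 0.72549 (working shown to 6 dp, full precision carried).
D = 0.052288² + 0.084967² + 0.039216² + 0.071895² + 0.006536² + 0.019608² + 0.72549² = 0.002734 + 0.007219 + 0.001538 + 0.005169 + 0.000043 + 0.000384 + 0.526336 = 0.543423.
So 1/D = 1.84019, i.e. 1.840 to 3 decimal places.

1.840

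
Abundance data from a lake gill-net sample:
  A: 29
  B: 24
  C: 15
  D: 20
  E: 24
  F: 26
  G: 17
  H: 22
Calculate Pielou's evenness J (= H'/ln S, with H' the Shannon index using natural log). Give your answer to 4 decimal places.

0.9905

Total N = 29+24+15+20+24+26+17+22 = 177, so the proportions are 0.163842, 0.135593, 0.084746, 0.112994, 0.135593, 0.146893, 0.096045, 0.124294 (working shown to 6 dp, full precision carried).
H' = −Σ pᵢ ln pᵢ = −((-0.296366) + (-0.270928) + (-0.209161) + (-0.246375) + (-0.270928) + (-0.281748) + (-0.225028) + (-0.259166)) = 2.059700.
With S = 8 species, ln S = 2.079442, so J = 2.059700/2.079442 = 0.990506, i.e. 0.9905 to 4 decimal places.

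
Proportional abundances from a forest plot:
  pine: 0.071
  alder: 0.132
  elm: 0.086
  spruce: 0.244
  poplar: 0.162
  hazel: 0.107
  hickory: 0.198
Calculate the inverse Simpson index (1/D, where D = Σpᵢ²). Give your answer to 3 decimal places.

6.013

D = 0.071² + 0.132² + 0.086² + 0.244² + 0.162² + 0.107² + 0.198² = 0.0050410 + 0.0174240 + 0.0073960 + 0.0595360 + 0.0262440 + 0.0114490 + 0.0392040 = 0.1662940 (working shown to 7 dp, full precision carried).
So 1/D = 6.01345, i.e. 6.013 to 3 decimal places.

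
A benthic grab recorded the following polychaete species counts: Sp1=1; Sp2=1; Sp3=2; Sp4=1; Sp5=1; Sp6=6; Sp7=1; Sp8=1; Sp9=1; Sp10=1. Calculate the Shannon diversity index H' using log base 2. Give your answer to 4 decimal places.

Total N = 1+1+2+1+1+6+1+1+1+1 = 16, so the proportions are 0.0625, 0.0625, 0.125, 0.0625, 0.0625, 0.375, 0.0625, 0.0625, 0.0625, 0.0625 (working shown to 6 dp, full precision carried).
Each pᵢ log₂ pᵢ term: 0.0625×(-4.000000)=-0.250000, 0.0625×(-4.000000)=-0.250000, 0.125×(-3.000000)=-0.375000, 0.0625×(-4.000000)=-0.250000, 0.0625×(-4.000000)=-0.250000, 0.375×(-1.415037)=-0.530639, 0.0625×(-4.000000)=-0.250000, 0.0625×(-4.000000)=-0.250000, 0.0625×(-4.000000)=-0.250000, 0.0625×(-4.000000)=-0.250000.
Sum = -2.905639, so H' = 2.9056.

2.9056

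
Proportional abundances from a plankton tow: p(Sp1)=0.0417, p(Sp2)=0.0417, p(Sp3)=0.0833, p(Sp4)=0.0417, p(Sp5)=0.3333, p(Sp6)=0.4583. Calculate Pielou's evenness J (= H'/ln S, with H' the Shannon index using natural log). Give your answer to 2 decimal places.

H' = −Σ pᵢ ln pᵢ = −((-0.1325) + (-0.1325) + (-0.2070) + (-0.1325) + (-0.3662) + (-0.3576)) = 1.3283 (working shown to 4 dp, full precision carried).
With S = 6 species, ln S = 1.7918, so J = 1.3283/1.7918 = 0.7413, i.e. 0.74 to 2 decimal places.

0.74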